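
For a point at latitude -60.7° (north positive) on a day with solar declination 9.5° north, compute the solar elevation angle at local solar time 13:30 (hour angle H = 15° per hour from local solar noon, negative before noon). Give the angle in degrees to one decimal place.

Hour angle H = 15° × (13.5 − 12) = 22.50°.
cos θ_z = sin φ sin δ + cos φ cos δ cos H = (-0.8721)(0.1650) + (0.4894)(0.9863)(0.9239) = 0.3021.
θ_z = arccos(0.3021) = 72.42°, so the elevation is 90° − 72.42° = 17.58°.

17.6°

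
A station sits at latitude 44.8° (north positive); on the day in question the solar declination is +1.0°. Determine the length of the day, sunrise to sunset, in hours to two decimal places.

12.13 hours

cos H_s = −tan(44.8°) · tan(1.0°) = -0.0173, so H_s = arccos(-0.0173) = 90.99°.
Day length = 2 H_s / 15° h⁻¹ = 181.98° / 15 = 12.132 h.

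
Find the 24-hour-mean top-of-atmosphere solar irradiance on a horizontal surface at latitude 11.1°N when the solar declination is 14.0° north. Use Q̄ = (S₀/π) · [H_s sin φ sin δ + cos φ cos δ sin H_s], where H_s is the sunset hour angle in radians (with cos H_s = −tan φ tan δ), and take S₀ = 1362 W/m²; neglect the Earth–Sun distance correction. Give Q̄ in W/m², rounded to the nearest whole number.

cos H_s = −tan(11.1°) · tan(14.0°) = -0.0489, so H_s = arccos(-0.0489) = 92.80°. In radians, H_s = 1.6197.
H_s sin φ sin δ = 1.6197 × 0.1925 × 0.2419 = 0.0754.
cos φ cos δ sin H_s = 0.9813 × 0.9703 × 0.9988 = 0.9510.
Q̄ = (1362/π) × (0.0754 + 0.9510) = 433.54 × 1.0264 = 444.99 W/m².

445 W/m²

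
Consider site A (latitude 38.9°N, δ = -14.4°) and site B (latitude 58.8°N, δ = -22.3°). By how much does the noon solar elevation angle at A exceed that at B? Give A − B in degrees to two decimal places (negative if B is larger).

A: 90° − |38.9 − (-14.4)| = 36.70°.
B: 90° − |58.8 − (-22.3)| = 8.90°.
A − B = 36.70 − 8.90 = 27.80°.

+27.80°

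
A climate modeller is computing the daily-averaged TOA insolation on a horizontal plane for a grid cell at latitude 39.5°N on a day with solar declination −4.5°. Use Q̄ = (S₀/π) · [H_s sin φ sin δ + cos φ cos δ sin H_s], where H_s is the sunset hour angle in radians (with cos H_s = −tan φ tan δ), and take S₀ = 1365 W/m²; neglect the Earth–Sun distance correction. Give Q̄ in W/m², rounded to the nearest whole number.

cos H_s = −tan(39.5°) · tan(-4.5°) = 0.0649, so H_s = arccos(0.0649) = 86.28°. In radians, H_s = 1.5059.
H_s sin φ sin δ = 1.5059 × 0.6361 × -0.0785 = -0.0752.
cos φ cos δ sin H_s = 0.7716 × 0.9969 × 0.9979 = 0.7676.
Q̄ = (1365/π) × (-0.0752 + 0.7676) = 434.49 × 0.6924 = 300.84 W/m².

301 W/m²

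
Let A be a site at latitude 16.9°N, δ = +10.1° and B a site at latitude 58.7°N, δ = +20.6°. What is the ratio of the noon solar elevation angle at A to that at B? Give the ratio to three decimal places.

A: 90° − |16.9 − (10.1)| = 83.20°.
B: 90° − |58.7 − (20.6)| = 51.90°.
Ratio A/B = 83.2000 / 51.9000 = 1.6031.

1.603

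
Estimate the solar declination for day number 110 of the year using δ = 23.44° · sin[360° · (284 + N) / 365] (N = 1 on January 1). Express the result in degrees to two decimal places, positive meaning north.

+11.22°

360 × (284 + 110) / 365 = 388.603°; sin(388.603°) = 0.4787.
δ = 23.44 × 0.4787 = 11.221° ≈ +11.22°.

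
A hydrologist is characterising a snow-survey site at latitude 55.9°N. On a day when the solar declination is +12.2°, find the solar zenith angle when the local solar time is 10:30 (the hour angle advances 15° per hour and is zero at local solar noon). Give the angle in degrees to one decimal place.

47.1°

Hour angle H = 15° × (10.5 − 12) = -22.50°.
cos θ_z = sin φ sin δ + cos φ cos δ cos H = (0.8281)(0.2113) + (0.5606)(0.9774)(0.9239) = 0.6812.
θ_z = arccos(0.6812) = 47.06°.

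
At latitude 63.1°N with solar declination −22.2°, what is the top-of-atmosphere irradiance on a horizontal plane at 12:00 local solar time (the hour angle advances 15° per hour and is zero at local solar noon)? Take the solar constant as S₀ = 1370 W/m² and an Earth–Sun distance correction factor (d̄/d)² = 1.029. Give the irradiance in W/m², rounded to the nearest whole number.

116 W/m²

Hour angle H = 15° × (12 − 12) = 0.00°.
cos θ_z = sin φ sin δ + cos φ cos δ cos H = (0.8918)(-0.3778) + (0.4524)(0.9259)(1.0000) = 0.0820.
Top-of-atmosphere irradiance = S₀ (d̄/d)² cos θ_z = 1370 × 1.029 × 0.0820 = 115.60 W/m².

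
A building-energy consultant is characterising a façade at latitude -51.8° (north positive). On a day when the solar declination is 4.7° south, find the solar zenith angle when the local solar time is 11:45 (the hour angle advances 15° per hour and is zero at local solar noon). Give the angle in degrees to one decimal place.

Hour angle H = 15° × (11.75 − 12) = -3.75°.
cos θ_z = sin φ sin δ + cos φ cos δ cos H = (-0.7859)(-0.0819) + (0.6184)(0.9966)(0.9979) = 0.6794.
θ_z = arccos(0.6794) = 47.20°.

47.2°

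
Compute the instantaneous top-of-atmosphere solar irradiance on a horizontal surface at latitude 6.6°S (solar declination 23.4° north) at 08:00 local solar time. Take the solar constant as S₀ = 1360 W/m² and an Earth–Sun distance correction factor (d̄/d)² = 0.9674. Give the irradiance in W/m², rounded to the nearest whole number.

540 W/m²

Hour angle H = 15° × (8 − 12) = -60.00°.
cos θ_z = sin(-6.6°) sin(23.4°) + cos(-6.6°) cos(23.4°) cos(-60.00°) = -0.0456 + 0.4558 = 0.4102.
Top-of-atmosphere irradiance = S₀ (d̄/d)² cos θ_z = 1360 × 0.9674 × 0.4102 = 539.69 W/m².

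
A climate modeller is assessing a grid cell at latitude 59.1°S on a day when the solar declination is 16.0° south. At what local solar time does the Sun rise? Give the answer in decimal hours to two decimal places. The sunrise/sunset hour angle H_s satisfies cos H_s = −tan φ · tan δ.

The sunset hour angle satisfies cos H_s = −tan φ tan δ = -0.4791, giving H_s = 118.63°.
Sunrise is at 12 − H_s/15 = 12 − 7.909 = 4.091 h local solar time.

4.09 h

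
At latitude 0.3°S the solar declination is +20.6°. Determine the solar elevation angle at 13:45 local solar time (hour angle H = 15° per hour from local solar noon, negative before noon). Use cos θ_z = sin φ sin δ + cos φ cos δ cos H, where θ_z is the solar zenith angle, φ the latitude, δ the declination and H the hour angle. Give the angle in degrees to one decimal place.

Hour angle H = 15° × (13.75 − 12) = 26.25°.
With φ = -0.3°, δ = 20.6°, H = 26.25°: sin φ sin δ = -0.0018, cos φ cos δ cos H = 0.8395, so cos θ_z = 0.8377.
θ_z = arccos(0.8377) = 33.10°, so the elevation is 90° − 33.10° = 56.90°.

56.9°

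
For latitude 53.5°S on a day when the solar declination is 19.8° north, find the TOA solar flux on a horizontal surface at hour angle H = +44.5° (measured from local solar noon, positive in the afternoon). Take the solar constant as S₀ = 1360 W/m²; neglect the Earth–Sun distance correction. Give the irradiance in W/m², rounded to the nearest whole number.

173 W/m²

cos θ_z = sin φ sin δ + cos φ cos δ cos H = (-0.8039)(0.3387) + (0.5948)(0.9409)(0.7133) = 0.1269.
Top-of-atmosphere irradiance = S₀ cos θ_z = 1360 × 0.1269 = 172.58 W/m².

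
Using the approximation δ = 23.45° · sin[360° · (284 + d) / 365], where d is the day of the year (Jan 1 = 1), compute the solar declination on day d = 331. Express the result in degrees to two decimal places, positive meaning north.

360 × (284 + 331) / 365 = 606.575°; sin(606.575°) = -0.9176.
δ = 23.45 × -0.9176 = -21.518° ≈ -21.52°.

-21.52°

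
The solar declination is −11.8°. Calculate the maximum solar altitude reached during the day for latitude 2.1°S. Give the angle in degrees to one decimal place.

80.3°

At local solar noon the hour angle is zero, so the elevation is 90° − |φ − δ| = 90° − |-2.1° − (-11.8°)| = 90° − 9.7° = 80.3°.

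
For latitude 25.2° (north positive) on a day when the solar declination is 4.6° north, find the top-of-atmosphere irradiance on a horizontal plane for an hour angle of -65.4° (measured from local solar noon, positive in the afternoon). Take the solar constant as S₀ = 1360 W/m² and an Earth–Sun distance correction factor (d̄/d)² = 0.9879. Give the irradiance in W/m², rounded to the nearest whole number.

With φ = 25.2°, δ = 4.6°, H = -65.40°: sin φ sin δ = 0.0341, cos φ cos δ cos H = 0.3754, so cos θ_z = 0.4095.
Top-of-atmosphere irradiance = S₀ (d̄/d)² cos θ_z = 1360 × 0.9879 × 0.4095 = 550.18 W/m².

550 W/m²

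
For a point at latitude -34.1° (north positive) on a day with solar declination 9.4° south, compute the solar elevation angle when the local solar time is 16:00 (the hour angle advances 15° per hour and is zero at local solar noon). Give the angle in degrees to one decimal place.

Hour angle H = 15° × (16 − 12) = 60.00°.
cos θ_z = sin φ sin δ + cos φ cos δ cos H = (-0.5606)(-0.1633) + (0.8281)(0.9866)(0.5000) = 0.5000.
θ_z = arccos(0.5000) = 60.00°, so the elevation is 90° − 60.00° = 30.00°.

30.0°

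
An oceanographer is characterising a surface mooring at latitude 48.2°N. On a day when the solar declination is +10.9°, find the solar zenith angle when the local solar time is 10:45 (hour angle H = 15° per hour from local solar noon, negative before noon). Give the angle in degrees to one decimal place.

40.5°

Hour angle H = 15° × (10.75 − 12) = -18.75°.
With φ = 48.2°, δ = 10.9°, H = -18.75°: sin φ sin δ = 0.1410, cos φ cos δ cos H = 0.6198, so cos θ_z = 0.7608.
θ_z = arccos(0.7608) = 40.47°.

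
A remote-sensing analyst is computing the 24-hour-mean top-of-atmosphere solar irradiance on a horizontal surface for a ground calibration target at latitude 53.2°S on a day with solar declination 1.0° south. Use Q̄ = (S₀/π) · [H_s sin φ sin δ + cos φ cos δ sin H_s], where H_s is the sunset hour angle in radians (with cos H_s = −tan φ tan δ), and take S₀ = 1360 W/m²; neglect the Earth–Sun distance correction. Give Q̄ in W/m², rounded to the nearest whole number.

−tan φ tan δ = −(-1.3367)(-0.0175) = -0.0234; H_s = arccos(-0.0234) = 91.34°. In radians, H_s = 1.5942.
H_s sin φ sin δ = 1.5942 × -0.8007 × -0.0175 = 0.0223.
cos φ cos δ sin H_s = 0.5990 × 0.9998 × 0.9997 = 0.5987.
Q̄ = (1360/π) × (0.0223 + 0.5987) = 432.90 × 0.6210 = 268.83 W/m².

269 W/m²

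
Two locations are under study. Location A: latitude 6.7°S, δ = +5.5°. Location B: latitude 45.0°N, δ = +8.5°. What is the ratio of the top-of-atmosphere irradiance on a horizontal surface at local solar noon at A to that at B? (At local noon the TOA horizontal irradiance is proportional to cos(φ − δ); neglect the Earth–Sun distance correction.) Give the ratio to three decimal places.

A: cos θ_z = cos(-6.7° − (5.5°)) = 0.9774.
B: cos θ_z = cos(45.0° − (8.5°)) = 0.8039.
Ratio A/B = 0.9774 / 0.8039 = 1.2158.

1.216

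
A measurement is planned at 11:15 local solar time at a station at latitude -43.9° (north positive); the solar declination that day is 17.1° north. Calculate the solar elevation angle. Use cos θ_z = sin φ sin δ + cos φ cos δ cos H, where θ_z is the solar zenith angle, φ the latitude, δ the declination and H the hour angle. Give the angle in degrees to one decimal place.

Hour angle H = 15° × (11.25 − 12) = -11.25°.
cos θ_z = sin φ sin δ + cos φ cos δ cos H = (-0.6934)(0.2940) + (0.7206)(0.9558)(0.9808) = 0.4717.
θ_z = arccos(0.4717) = 61.86°, so the elevation is 90° − 61.86° = 28.14°.

28.1°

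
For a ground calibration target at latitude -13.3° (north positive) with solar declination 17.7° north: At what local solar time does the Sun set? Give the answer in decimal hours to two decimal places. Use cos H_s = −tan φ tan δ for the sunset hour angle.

cos H_s = −tan(-13.3°) · tan(17.7°) = 0.0754, so H_s = arccos(0.0754) = 85.68°.
Sunset is at 12 + H_s/15 = 12 + 5.712 = 17.712 h local solar time.

17.71 h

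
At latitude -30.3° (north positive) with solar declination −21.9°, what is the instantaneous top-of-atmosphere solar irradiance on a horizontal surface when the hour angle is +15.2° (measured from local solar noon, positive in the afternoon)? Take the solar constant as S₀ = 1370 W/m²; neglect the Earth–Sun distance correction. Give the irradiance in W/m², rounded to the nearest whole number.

1317 W/m²

cos θ_z = sin φ sin δ + cos φ cos δ cos H = (-0.5045)(-0.3730) + (0.8634)(0.9278)(0.9650) = 0.9612.
Top-of-atmosphere irradiance = S₀ cos θ_z = 1370 × 0.9612 = 1316.84 W/m².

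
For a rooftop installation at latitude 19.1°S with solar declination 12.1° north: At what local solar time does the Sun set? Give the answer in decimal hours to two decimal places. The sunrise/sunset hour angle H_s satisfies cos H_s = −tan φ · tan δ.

The sunset hour angle satisfies cos H_s = −tan φ tan δ = 0.0742, giving H_s = 85.74°.
Sunset is at 12 + H_s/15 = 12 + 5.716 = 17.716 h local solar time.

17.72 h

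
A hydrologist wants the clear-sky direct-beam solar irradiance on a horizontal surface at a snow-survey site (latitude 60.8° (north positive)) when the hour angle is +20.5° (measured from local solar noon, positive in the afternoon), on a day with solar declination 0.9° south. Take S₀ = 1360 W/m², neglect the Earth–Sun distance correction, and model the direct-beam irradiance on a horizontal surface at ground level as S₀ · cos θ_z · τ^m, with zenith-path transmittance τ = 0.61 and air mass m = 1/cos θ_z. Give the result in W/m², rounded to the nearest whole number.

198 W/m²

With φ = 60.8°, δ = -0.9°, H = 20.50°: sin φ sin δ = -0.0137, cos φ cos δ cos H = 0.4569, so cos θ_z = 0.4432.
Air mass m = 1/cos θ_z = 1/0.4432 = 2.256; τ^m = 0.61^2.256 = 0.3279.
Surface direct beam = 1360 × 0.4432 × 0.3279 = 197.64 W/m².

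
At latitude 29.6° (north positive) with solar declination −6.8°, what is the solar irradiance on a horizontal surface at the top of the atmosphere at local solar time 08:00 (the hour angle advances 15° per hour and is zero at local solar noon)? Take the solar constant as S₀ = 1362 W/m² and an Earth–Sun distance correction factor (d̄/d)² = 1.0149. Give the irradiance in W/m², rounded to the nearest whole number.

516 W/m²

Hour angle H = 15° × (8 − 12) = -60.00°.
cos θ_z = sin φ sin δ + cos φ cos δ cos H = (0.4939)(-0.1184) + (0.8695)(0.9930)(0.5000) = 0.3732.
Top-of-atmosphere irradiance = S₀ (d̄/d)² cos θ_z = 1362 × 1.0149 × 0.3732 = 515.87 W/m².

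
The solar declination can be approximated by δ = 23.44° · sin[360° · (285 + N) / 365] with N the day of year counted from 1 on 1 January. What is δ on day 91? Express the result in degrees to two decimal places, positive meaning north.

+4.41°

360 × (285 + 91) / 365 = 370.849°; sin(370.849°) = 0.1882.
δ = 23.44 × 0.1882 = 4.411° ≈ +4.41°.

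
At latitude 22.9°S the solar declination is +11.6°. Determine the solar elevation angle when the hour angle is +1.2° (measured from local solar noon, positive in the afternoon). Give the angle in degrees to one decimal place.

55.5°

With φ = -22.9°, δ = 11.6°, H = 1.20°: sin φ sin δ = -0.0782, cos φ cos δ cos H = 0.9022, so cos θ_z = 0.8240.
θ_z = arccos(0.8240) = 34.51°, so the elevation is 90° − 34.51° = 55.49°.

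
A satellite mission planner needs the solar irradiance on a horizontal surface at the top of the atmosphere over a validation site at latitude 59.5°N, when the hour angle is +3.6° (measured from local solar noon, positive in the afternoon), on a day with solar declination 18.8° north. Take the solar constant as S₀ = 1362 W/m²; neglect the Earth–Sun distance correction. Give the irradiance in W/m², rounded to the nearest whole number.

With φ = 59.5°, δ = 18.8°, H = 3.60°: sin φ sin δ = 0.2777, cos φ cos δ cos H = 0.4795, so cos θ_z = 0.7572.
Top-of-atmosphere irradiance = S₀ cos θ_z = 1362 × 0.7572 = 1031.31 W/m².

1031 W/m²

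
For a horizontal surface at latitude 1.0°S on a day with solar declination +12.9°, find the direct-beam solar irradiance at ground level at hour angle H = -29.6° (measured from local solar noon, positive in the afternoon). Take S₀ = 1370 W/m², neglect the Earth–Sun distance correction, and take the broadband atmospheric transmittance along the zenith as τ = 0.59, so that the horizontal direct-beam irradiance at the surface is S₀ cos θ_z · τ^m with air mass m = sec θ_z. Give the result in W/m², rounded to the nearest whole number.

618 W/m²

cos θ_z = sin φ sin δ + cos φ cos δ cos H = (-0.0175)(0.2233) + (0.9998)(0.9748)(0.8695) = 0.8435.
Air mass m = 1/cos θ_z = 1/0.8435 = 1.186; τ^m = 0.59^1.186 = 0.5348.
Surface direct beam = 1370 × 0.8435 × 0.5348 = 618.01 W/m².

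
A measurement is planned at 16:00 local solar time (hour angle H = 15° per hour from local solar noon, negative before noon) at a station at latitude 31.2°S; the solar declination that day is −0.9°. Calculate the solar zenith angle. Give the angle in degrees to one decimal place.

Hour angle H = 15° × (16 − 12) = 60.00°.
cos θ_z = sin(-31.2°) sin(-0.9°) + cos(-31.2°) cos(-0.9°) cos(60.00°) = 0.0081 + 0.4276 = 0.4357.
θ_z = arccos(0.4357) = 64.17°.

64.2°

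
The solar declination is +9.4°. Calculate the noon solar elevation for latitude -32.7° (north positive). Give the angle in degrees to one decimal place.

47.9°

At local solar noon the hour angle is zero, so the elevation is 90° − |φ − δ| = 90° − |-32.7° − (9.4°)| = 90° − 42.1° = 47.9°.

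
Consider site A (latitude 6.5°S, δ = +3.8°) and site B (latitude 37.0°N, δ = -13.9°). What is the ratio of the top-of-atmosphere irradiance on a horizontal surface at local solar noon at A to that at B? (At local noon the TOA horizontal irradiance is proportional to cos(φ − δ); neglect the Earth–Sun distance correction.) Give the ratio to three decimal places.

1.560

A: cos θ_z = cos(-6.5° − (3.8°)) = 0.9839.
B: cos θ_z = cos(37.0° − (-13.9°)) = 0.6307.
Ratio A/B = 0.9839 / 0.6307 = 1.5600.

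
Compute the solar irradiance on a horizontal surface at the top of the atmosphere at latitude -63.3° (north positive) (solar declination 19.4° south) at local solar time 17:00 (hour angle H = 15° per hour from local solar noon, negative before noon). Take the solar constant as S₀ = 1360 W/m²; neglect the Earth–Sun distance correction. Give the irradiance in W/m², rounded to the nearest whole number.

Hour angle H = 15° × (17 − 12) = 75.00°.
With φ = -63.3°, δ = -19.4°, H = 75.00°: sin φ sin δ = 0.2967, cos φ cos δ cos H = 0.1097, so cos θ_z = 0.4064.
Top-of-atmosphere irradiance = S₀ cos θ_z = 1360 × 0.4064 = 552.70 W/m².

553 W/m²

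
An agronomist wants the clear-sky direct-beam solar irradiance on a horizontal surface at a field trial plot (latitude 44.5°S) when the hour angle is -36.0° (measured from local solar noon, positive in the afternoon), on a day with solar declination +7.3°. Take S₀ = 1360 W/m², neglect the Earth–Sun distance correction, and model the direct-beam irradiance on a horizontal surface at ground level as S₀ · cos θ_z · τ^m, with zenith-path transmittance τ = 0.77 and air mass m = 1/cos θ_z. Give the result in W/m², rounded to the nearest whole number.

cos θ_z = sin φ sin δ + cos φ cos δ cos H = (-0.7009)(0.1271) + (0.7133)(0.9919)(0.8090) = 0.4833.
Air mass m = 1/cos θ_z = 1/0.4833 = 2.069; τ^m = 0.77^2.069 = 0.5823.
Surface direct beam = 1360 × 0.4833 × 0.5823 = 382.74 W/m².

383 W/m²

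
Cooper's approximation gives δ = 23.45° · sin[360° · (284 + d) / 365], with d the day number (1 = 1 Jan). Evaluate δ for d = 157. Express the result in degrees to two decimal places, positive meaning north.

360 × (284 + 157) / 365 = 434.959°; sin(434.959°) = 0.9657.
δ = 23.45 × 0.9657 = 22.646° ≈ +22.65°.

+22.65°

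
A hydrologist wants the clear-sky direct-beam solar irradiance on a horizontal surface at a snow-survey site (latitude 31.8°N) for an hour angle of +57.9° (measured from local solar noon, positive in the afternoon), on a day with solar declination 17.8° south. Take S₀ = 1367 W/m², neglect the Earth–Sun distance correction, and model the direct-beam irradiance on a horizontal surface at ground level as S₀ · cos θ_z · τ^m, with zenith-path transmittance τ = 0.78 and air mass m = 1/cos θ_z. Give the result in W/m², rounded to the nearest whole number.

146 W/m²

With φ = 31.8°, δ = -17.8°, H = 57.90°: sin φ sin δ = -0.1611, cos φ cos δ cos H = 0.4300, so cos θ_z = 0.2689.
Air mass m = 1/cos θ_z = 1/0.2689 = 3.719; τ^m = 0.78^3.719 = 0.3969.
Surface direct beam = 1367 × 0.2689 × 0.3969 = 145.90 W/m².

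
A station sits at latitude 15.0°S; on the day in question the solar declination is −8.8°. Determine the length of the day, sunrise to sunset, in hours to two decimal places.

12.32 hours

cos H_s = −tan(-15.0°) · tan(-8.8°) = -0.0415, so H_s = arccos(-0.0415) = 92.38°.
Day length = 2 H_s / 15° h⁻¹ = 184.76° / 15 = 12.317 h.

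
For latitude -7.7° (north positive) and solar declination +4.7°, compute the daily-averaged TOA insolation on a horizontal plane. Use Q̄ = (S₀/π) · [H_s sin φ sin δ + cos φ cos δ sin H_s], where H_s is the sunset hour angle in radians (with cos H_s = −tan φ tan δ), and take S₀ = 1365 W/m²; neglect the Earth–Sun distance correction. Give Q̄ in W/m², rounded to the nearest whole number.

422 W/m²

−tan φ tan δ = −(-0.1352)(0.0822) = 0.0111; H_s = arccos(0.0111) = 89.36°. In radians, H_s = 1.5596.
H_s sin φ sin δ = 1.5596 × -0.1340 × 0.0819 = -0.0171.
cos φ cos δ sin H_s = 0.9910 × 0.9966 × 0.9999 = 0.9875.
Q̄ = (1365/π) × (-0.0171 + 0.9875) = 434.49 × 0.9704 = 421.63 W/m².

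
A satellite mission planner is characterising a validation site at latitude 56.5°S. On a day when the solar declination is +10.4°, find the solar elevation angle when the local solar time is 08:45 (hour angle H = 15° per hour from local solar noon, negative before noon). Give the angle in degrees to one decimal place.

12.0°

Hour angle H = 15° × (8.75 − 12) = -48.75°.
cos θ_z = sin(-56.5°) sin(10.4°) + cos(-56.5°) cos(10.4°) cos(-48.75°) = -0.1505 + 0.3579 = 0.2074.
θ_z = arccos(0.2074) = 78.03°, so the elevation is 90° − 78.03° = 11.97°.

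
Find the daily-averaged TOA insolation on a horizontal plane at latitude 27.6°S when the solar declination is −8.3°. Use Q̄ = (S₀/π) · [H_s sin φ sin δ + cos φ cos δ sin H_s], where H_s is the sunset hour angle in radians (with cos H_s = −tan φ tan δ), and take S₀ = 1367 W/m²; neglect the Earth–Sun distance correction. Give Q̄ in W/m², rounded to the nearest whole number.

428 W/m²

The sunset hour angle satisfies cos H_s = −tan φ tan δ = -0.0763, giving H_s = 94.38°. In radians, H_s = 1.6472.
H_s sin φ sin δ = 1.6472 × -0.4633 × -0.1444 = 0.1102.
cos φ cos δ sin H_s = 0.8862 × 0.9895 × 0.9971 = 0.8744.
Q̄ = (1367/π) × (0.1102 + 0.8744) = 435.13 × 0.9846 = 428.43 W/m².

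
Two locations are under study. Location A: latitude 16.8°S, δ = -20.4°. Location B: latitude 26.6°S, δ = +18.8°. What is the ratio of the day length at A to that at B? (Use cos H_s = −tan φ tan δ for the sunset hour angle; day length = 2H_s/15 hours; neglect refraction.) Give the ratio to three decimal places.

1.203

A: H_s = arccos(−tan -16.8° · tan -20.4°) = 96.45°, so 2H_s/15 = 12.8600 h.
B: H_s = arccos(−tan -26.6° · tan 18.8°) = 80.18°, so 2H_s/15 = 10.6907 h.
Ratio A/B = 12.8600 / 10.6907 = 1.2029.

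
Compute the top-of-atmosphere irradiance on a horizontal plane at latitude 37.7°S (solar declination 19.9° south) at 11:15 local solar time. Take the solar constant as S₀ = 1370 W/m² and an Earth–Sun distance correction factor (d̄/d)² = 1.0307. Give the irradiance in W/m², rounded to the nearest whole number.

Hour angle H = 15° × (11.25 − 12) = -11.25°.
cos θ_z = sin φ sin δ + cos φ cos δ cos H = (-0.6115)(-0.3404) + (0.7912)(0.9403)(0.9808) = 0.9378.
Top-of-atmosphere irradiance = S₀ (d̄/d)² cos θ_z = 1370 × 1.0307 × 0.9378 = 1324.23 W/m².

1324 W/m²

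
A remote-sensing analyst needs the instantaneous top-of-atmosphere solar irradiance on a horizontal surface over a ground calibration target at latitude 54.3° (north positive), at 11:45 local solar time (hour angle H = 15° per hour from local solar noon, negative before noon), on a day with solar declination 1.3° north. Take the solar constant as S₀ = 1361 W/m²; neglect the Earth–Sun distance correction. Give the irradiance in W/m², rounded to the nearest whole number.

817 W/m²

Hour angle H = 15° × (11.75 − 12) = -3.75°.
With φ = 54.3°, δ = 1.3°, H = -3.75°: sin φ sin δ = 0.0184, cos φ cos δ cos H = 0.5821, so cos θ_z = 0.6005.
Top-of-atmosphere irradiance = S₀ cos θ_z = 1361 × 0.6005 = 817.28 W/m².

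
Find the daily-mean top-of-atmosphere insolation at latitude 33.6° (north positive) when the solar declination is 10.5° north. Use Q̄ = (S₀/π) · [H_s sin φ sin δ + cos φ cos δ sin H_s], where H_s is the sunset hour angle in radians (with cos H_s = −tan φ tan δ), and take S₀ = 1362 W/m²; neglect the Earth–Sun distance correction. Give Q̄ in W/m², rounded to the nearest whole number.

426 W/m²

−tan φ tan δ = −(0.6644)(0.1853) = -0.1231; H_s = arccos(-0.1231) = 97.07°. In radians, H_s = 1.6942.
H_s sin φ sin δ = 1.6942 × 0.5534 × 0.1822 = 0.1708.
cos φ cos δ sin H_s = 0.8329 × 0.9833 × 0.9924 = 0.8128.
Q̄ = (1362/π) × (0.1708 + 0.8128) = 433.54 × 0.9836 = 426.43 W/m².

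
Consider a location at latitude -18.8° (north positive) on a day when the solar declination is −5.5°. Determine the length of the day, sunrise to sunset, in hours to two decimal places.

cos H_s = −tan(-18.8°) · tan(-5.5°) = -0.0328, so H_s = arccos(-0.0328) = 91.88°.
Day length = 2 H_s / 15° h⁻¹ = 183.76° / 15 = 12.251 h.

12.25 hours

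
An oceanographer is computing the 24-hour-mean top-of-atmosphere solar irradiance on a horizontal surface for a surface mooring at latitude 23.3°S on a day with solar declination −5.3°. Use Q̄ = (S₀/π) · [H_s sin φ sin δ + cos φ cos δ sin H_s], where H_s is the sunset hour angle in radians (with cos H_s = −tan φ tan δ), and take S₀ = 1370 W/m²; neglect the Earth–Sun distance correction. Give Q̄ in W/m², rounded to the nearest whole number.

424 W/m²

−tan φ tan δ = −(-0.4307)(-0.0928) = -0.0400; H_s = arccos(-0.0400) = 92.29°. In radians, H_s = 1.6108.
H_s sin φ sin δ = 1.6108 × -0.3955 × -0.0924 = 0.0589.
cos φ cos δ sin H_s = 0.9184 × 0.9957 × 0.9992 = 0.9137.
Q̄ = (1370/π) × (0.0589 + 0.9137) = 436.08 × 0.9726 = 424.13 W/m².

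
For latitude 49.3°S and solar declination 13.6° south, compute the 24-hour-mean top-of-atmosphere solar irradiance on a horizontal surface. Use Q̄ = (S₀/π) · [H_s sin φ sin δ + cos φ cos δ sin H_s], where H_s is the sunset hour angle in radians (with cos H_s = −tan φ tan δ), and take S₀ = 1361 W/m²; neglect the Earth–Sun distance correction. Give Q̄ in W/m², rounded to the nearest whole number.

407 W/m²

−tan φ tan δ = −(-1.1626)(-0.2419) = -0.2812; H_s = arccos(-0.2812) = 106.33°. In radians, H_s = 1.8558.
H_s sin φ sin δ = 1.8558 × -0.7581 × -0.2351 = 0.3308.
cos φ cos δ sin H_s = 0.6521 × 0.9720 × 0.9597 = 0.6083.
Q̄ = (1361/π) × (0.3308 + 0.6083) = 433.22 × 0.9391 = 406.84 W/m².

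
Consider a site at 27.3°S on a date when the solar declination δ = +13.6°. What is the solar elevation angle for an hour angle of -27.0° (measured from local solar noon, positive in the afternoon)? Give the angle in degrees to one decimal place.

41.4°

cos θ_z = sin φ sin δ + cos φ cos δ cos H = (-0.4586)(0.2351) + (0.8886)(0.9720)(0.8910) = 0.6618.
θ_z = arccos(0.6618) = 48.56°, so the elevation is 90° − 48.56° = 41.44°.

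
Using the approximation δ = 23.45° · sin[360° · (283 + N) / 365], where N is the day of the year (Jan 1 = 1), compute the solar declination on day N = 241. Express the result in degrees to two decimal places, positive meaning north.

360 × (283 + 241) / 365 = 516.822°; sin(516.822°) = 0.3936.
δ = 23.45 × 0.3936 = 9.230° ≈ +9.23°.

+9.23°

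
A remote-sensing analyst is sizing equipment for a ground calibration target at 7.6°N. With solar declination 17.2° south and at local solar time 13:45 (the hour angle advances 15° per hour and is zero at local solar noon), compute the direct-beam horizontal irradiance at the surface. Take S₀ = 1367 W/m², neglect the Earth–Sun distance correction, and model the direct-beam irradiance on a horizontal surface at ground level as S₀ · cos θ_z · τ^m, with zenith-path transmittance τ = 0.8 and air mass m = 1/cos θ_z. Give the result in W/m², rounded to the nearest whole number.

Hour angle H = 15° × (13.75 − 12) = 26.25°.
With φ = 7.6°, δ = -17.2°, H = 26.25°: sin φ sin δ = -0.0391, cos φ cos δ cos H = 0.8492, so cos θ_z = 0.8101.
Air mass m = 1/cos θ_z = 1/0.8101 = 1.234; τ^m = 0.8^1.234 = 0.7593.
Surface direct beam = 1367 × 0.8101 × 0.7593 = 840.85 W/m².

841 W/m²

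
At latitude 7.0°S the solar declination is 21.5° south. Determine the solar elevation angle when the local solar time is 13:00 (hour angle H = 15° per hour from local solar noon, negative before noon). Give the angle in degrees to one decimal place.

69.5°

Hour angle H = 15° × (13 − 12) = 15.00°.
cos θ_z = sin(-7.0°) sin(-21.5°) + cos(-7.0°) cos(-21.5°) cos(15.00°) = 0.0447 + 0.8920 = 0.9367.
θ_z = arccos(0.9367) = 20.50°, so the elevation is 90° − 20.50° = 69.50°.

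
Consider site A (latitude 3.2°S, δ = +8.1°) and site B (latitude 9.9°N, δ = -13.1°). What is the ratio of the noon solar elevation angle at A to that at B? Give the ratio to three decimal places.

1.175

A: 90° − |-3.2 − (8.1)| = 78.70°.
B: 90° − |9.9 − (-13.1)| = 67.00°.
Ratio A/B = 78.7000 / 67.0000 = 1.1746.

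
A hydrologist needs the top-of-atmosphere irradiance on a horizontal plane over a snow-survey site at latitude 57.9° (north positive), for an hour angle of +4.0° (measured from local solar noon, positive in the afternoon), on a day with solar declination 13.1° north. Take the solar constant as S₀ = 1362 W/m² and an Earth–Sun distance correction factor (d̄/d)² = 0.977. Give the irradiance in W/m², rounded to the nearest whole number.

943 W/m²

cos θ_z = sin φ sin δ + cos φ cos δ cos H = (0.8471)(0.2267) + (0.5314)(0.9740)(0.9976) = 0.7084.
Top-of-atmosphere irradiance = S₀ (d̄/d)² cos θ_z = 1362 × 0.977 × 0.7084 = 942.65 W/m².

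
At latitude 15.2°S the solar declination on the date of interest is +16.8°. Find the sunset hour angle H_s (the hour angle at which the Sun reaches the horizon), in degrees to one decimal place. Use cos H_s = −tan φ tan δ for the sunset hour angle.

cos H_s = −tan(-15.2°) · tan(16.8°) = 0.0820, so H_s = arccos(0.0820) = 85.30°.

85.3°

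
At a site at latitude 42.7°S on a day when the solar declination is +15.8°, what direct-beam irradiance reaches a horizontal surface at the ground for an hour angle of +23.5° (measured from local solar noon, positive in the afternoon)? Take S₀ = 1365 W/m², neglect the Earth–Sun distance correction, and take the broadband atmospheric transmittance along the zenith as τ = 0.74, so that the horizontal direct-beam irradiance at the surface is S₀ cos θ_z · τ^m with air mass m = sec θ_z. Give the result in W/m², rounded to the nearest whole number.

With φ = -42.7°, δ = 15.8°, H = 23.50°: sin φ sin δ = -0.1846, cos φ cos δ cos H = 0.6485, so cos θ_z = 0.4639.
Air mass m = 1/cos θ_z = 1/0.4639 = 2.156; τ^m = 0.74^2.156 = 0.5225.
Surface direct beam = 1365 × 0.4639 × 0.5225 = 330.86 W/m².

331 W/m²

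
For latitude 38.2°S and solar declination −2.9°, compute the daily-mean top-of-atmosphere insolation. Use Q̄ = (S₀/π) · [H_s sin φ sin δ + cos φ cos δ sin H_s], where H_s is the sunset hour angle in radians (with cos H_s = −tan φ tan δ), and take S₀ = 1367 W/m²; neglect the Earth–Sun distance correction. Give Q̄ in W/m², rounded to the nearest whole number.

363 W/m²

−tan φ tan δ = −(-0.7869)(-0.0507) = -0.0399; H_s = arccos(-0.0399) = 92.29°. In radians, H_s = 1.6108.
H_s sin φ sin δ = 1.6108 × -0.6184 × -0.0506 = 0.0504.
cos φ cos δ sin H_s = 0.7859 × 0.9987 × 0.9992 = 0.7843.
Q̄ = (1367/π) × (0.0504 + 0.7843) = 435.13 × 0.8347 = 363.20 W/m².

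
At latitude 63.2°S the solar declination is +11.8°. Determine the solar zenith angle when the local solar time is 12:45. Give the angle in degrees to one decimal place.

75.5°

Hour angle H = 15° × (12.75 − 12) = 11.25°.
cos θ_z = sin(-63.2°) sin(11.8°) + cos(-63.2°) cos(11.8°) cos(11.25°) = -0.1825 + 0.4329 = 0.2504.
θ_z = arccos(0.2504) = 75.50°.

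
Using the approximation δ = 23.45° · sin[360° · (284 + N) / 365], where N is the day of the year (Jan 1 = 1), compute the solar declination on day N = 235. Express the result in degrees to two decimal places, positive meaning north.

+11.05°

360 × (284 + 235) / 365 = 511.890°; sin(511.890°) = 0.4712.
δ = 23.45 × 0.4712 = 11.050° ≈ +11.05°.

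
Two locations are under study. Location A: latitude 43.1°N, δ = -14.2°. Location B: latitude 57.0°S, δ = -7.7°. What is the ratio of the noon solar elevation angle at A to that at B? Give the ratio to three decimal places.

0.803

A: 90° − |43.1 − (-14.2)| = 32.70°.
B: 90° − |-57.0 − (-7.7)| = 40.70°.
Ratio A/B = 32.7000 / 40.7000 = 0.8034.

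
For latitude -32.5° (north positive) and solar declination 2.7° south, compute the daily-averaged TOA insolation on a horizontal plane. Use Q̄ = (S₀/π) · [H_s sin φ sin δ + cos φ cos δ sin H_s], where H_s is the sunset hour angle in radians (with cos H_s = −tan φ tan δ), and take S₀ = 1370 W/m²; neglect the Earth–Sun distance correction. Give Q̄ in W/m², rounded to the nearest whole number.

385 W/m²

−tan φ tan δ = −(-0.6371)(-0.0472) = -0.0301; H_s = arccos(-0.0301) = 91.72°. In radians, H_s = 1.6008.
H_s sin φ sin δ = 1.6008 × -0.5373 × -0.0471 = 0.0405.
cos φ cos δ sin H_s = 0.8434 × 0.9989 × 0.9995 = 0.8421.
Q̄ = (1370/π) × (0.0405 + 0.8421) = 436.08 × 0.8826 = 384.88 W/m².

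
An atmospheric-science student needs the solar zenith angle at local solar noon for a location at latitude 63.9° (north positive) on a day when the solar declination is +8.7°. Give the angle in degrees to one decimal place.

At local solar noon the hour angle is zero, so the zenith angle is |φ − δ| = |63.9° − (8.7°)| = 55.2°.

55.2°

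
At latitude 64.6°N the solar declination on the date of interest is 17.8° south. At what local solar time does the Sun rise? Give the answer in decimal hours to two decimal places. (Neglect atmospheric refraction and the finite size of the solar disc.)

8.84 h

The sunset hour angle satisfies cos H_s = −tan φ tan δ = 0.6762, giving H_s = 47.45°.
Sunrise is at 12 − H_s/15 = 12 − 3.163 = 8.837 h local solar time.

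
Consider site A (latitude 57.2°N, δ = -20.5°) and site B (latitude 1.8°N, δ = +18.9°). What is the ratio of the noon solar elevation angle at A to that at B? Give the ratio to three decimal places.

0.169

A: 90° − |57.2 − (-20.5)| = 12.30°.
B: 90° − |1.8 − (18.9)| = 72.90°.
Ratio A/B = 12.3000 / 72.9000 = 0.1687.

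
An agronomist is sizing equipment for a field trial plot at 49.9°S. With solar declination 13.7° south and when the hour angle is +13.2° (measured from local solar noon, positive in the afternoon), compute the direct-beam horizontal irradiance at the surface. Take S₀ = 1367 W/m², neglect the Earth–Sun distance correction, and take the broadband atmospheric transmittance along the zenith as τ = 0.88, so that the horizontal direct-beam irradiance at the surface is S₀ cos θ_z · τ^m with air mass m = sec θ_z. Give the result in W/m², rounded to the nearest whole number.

919 W/m²

With φ = -49.9°, δ = -13.7°, H = 13.20°: sin φ sin δ = 0.1812, cos φ cos δ cos H = 0.6093, so cos θ_z = 0.7905.
Air mass m = 1/cos θ_z = 1/0.7905 = 1.265; τ^m = 0.88^1.265 = 0.8507.
Surface direct beam = 1367 × 0.7905 × 0.8507 = 919.28 W/m².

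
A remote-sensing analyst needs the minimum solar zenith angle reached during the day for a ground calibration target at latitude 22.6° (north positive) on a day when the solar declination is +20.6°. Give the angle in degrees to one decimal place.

At local solar noon the hour angle is zero, so the zenith angle is |φ − δ| = |22.6° − (20.6°)| = 2.0°.

2.0°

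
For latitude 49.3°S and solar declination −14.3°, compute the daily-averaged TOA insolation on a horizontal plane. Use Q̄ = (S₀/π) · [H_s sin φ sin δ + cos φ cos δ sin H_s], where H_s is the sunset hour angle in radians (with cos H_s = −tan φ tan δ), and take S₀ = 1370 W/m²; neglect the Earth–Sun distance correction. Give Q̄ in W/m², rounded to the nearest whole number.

416 W/m²

cos H_s = −tan(-49.3°) · tan(-14.3°) = -0.2963, so H_s = arccos(-0.2963) = 107.24°. In radians, H_s = 1.8717.
H_s sin φ sin δ = 1.8717 × -0.7581 × -0.2470 = 0.3505.
cos φ cos δ sin H_s = 0.6521 × 0.9690 × 0.9551 = 0.6035.
Q̄ = (1370/π) × (0.3505 + 0.6035) = 436.08 × 0.9540 = 416.02 W/m².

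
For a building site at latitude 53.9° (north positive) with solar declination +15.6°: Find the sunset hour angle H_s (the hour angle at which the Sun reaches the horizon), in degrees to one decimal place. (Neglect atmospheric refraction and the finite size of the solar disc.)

−tan φ tan δ = −(1.3713)(0.2792) = -0.3829; H_s = arccos(-0.3829) = 112.51°.

112.5°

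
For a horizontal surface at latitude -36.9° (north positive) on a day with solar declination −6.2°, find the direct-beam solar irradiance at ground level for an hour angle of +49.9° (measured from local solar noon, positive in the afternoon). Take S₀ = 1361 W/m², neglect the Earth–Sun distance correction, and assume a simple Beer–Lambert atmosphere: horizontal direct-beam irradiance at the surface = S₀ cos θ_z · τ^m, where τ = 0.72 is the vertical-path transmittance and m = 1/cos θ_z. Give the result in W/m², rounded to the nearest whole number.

With φ = -36.9°, δ = -6.2°, H = 49.90°: sin φ sin δ = 0.0648, cos φ cos δ cos H = 0.5121, so cos θ_z = 0.5769.
Air mass m = 1/cos θ_z = 1/0.5769 = 1.733; τ^m = 0.72^1.733 = 0.5659.
Surface direct beam = 1361 × 0.5769 × 0.5659 = 444.32 W/m².

444 W/m²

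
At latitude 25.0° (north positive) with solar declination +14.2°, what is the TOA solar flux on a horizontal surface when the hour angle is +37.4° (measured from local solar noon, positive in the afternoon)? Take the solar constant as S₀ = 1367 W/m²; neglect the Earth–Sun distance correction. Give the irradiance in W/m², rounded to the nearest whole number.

1096 W/m²

cos θ_z = sin(25.0°) sin(14.2°) + cos(25.0°) cos(14.2°) cos(37.40°) = 0.1037 + 0.6980 = 0.8017.
Top-of-atmosphere irradiance = S₀ cos θ_z = 1367 × 0.8017 = 1095.92 W/m².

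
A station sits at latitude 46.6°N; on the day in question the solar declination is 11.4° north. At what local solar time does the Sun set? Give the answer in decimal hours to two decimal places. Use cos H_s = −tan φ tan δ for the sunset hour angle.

The sunset hour angle satisfies cos H_s = −tan φ tan δ = -0.2132, giving H_s = 102.31°.
Sunset is at 12 + H_s/15 = 12 + 6.821 = 18.821 h local solar time.

18.82 h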